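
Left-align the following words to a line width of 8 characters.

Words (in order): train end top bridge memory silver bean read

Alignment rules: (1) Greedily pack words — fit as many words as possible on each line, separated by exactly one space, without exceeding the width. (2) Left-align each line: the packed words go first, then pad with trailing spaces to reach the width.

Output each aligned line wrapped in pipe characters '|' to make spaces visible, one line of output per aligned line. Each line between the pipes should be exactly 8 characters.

Line 1: ['train'] (min_width=5, slack=3)
Line 2: ['end', 'top'] (min_width=7, slack=1)
Line 3: ['bridge'] (min_width=6, slack=2)
Line 4: ['memory'] (min_width=6, slack=2)
Line 5: ['silver'] (min_width=6, slack=2)
Line 6: ['bean'] (min_width=4, slack=4)
Line 7: ['read'] (min_width=4, slack=4)

Answer: |train   |
|end top |
|bridge  |
|memory  |
|silver  |
|bean    |
|read    |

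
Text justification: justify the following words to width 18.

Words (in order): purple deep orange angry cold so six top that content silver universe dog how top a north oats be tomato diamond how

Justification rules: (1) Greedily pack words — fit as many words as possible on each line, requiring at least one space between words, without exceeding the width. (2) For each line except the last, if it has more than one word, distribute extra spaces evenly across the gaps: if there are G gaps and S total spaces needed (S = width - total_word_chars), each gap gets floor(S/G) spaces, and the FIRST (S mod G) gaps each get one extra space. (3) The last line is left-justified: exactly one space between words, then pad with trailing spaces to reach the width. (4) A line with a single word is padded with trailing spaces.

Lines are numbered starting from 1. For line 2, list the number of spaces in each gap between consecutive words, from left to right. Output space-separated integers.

Answer: 2 1 1

Derivation:
Line 1: ['purple', 'deep', 'orange'] (min_width=18, slack=0)
Line 2: ['angry', 'cold', 'so', 'six'] (min_width=17, slack=1)
Line 3: ['top', 'that', 'content'] (min_width=16, slack=2)
Line 4: ['silver', 'universe'] (min_width=15, slack=3)
Line 5: ['dog', 'how', 'top', 'a'] (min_width=13, slack=5)
Line 6: ['north', 'oats', 'be'] (min_width=13, slack=5)
Line 7: ['tomato', 'diamond', 'how'] (min_width=18, slack=0)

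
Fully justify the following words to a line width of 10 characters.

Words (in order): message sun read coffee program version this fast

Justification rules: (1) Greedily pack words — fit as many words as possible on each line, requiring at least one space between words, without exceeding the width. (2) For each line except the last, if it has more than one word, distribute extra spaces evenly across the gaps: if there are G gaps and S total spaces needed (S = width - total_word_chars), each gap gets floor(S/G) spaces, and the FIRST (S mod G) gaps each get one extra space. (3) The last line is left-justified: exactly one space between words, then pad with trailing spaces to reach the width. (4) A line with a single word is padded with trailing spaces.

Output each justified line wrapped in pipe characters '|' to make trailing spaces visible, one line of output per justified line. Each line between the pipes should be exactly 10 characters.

Line 1: ['message'] (min_width=7, slack=3)
Line 2: ['sun', 'read'] (min_width=8, slack=2)
Line 3: ['coffee'] (min_width=6, slack=4)
Line 4: ['program'] (min_width=7, slack=3)
Line 5: ['version'] (min_width=7, slack=3)
Line 6: ['this', 'fast'] (min_width=9, slack=1)

Answer: |message   |
|sun   read|
|coffee    |
|program   |
|version   |
|this fast |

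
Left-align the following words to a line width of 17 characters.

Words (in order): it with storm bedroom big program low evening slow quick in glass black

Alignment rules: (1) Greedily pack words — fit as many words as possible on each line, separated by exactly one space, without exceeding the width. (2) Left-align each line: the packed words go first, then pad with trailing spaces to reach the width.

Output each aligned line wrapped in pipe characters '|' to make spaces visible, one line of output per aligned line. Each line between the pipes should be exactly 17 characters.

Line 1: ['it', 'with', 'storm'] (min_width=13, slack=4)
Line 2: ['bedroom', 'big'] (min_width=11, slack=6)
Line 3: ['program', 'low'] (min_width=11, slack=6)
Line 4: ['evening', 'slow'] (min_width=12, slack=5)
Line 5: ['quick', 'in', 'glass'] (min_width=14, slack=3)
Line 6: ['black'] (min_width=5, slack=12)

Answer: |it with storm    |
|bedroom big      |
|program low      |
|evening slow     |
|quick in glass   |
|black            |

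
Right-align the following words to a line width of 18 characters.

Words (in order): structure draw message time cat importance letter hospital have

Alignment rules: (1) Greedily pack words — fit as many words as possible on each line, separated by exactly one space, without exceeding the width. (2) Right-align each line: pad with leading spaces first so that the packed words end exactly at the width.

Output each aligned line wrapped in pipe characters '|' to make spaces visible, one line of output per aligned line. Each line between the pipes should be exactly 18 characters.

Line 1: ['structure', 'draw'] (min_width=14, slack=4)
Line 2: ['message', 'time', 'cat'] (min_width=16, slack=2)
Line 3: ['importance', 'letter'] (min_width=17, slack=1)
Line 4: ['hospital', 'have'] (min_width=13, slack=5)

Answer: |    structure draw|
|  message time cat|
| importance letter|
|     hospital have|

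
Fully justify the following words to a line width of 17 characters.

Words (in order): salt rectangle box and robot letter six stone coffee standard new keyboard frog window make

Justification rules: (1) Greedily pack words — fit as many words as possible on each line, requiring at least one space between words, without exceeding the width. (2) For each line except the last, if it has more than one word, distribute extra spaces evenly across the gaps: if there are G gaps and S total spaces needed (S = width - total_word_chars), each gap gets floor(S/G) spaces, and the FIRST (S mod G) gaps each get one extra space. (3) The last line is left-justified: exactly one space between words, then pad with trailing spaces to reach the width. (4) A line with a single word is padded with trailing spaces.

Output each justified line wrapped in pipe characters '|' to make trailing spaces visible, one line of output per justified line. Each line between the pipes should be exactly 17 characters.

Answer: |salt    rectangle|
|box   and   robot|
|letter  six stone|
|coffee   standard|
|new keyboard frog|
|window make      |

Derivation:
Line 1: ['salt', 'rectangle'] (min_width=14, slack=3)
Line 2: ['box', 'and', 'robot'] (min_width=13, slack=4)
Line 3: ['letter', 'six', 'stone'] (min_width=16, slack=1)
Line 4: ['coffee', 'standard'] (min_width=15, slack=2)
Line 5: ['new', 'keyboard', 'frog'] (min_width=17, slack=0)
Line 6: ['window', 'make'] (min_width=11, slack=6)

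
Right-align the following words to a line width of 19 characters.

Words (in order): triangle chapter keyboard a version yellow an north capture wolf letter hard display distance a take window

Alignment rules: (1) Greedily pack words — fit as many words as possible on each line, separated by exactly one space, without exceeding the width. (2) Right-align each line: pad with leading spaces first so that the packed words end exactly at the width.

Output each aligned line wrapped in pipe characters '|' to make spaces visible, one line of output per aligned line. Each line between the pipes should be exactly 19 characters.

Answer: |   triangle chapter|
| keyboard a version|
|    yellow an north|
|capture wolf letter|
|       hard display|
|    distance a take|
|             window|

Derivation:
Line 1: ['triangle', 'chapter'] (min_width=16, slack=3)
Line 2: ['keyboard', 'a', 'version'] (min_width=18, slack=1)
Line 3: ['yellow', 'an', 'north'] (min_width=15, slack=4)
Line 4: ['capture', 'wolf', 'letter'] (min_width=19, slack=0)
Line 5: ['hard', 'display'] (min_width=12, slack=7)
Line 6: ['distance', 'a', 'take'] (min_width=15, slack=4)
Line 7: ['window'] (min_width=6, slack=13)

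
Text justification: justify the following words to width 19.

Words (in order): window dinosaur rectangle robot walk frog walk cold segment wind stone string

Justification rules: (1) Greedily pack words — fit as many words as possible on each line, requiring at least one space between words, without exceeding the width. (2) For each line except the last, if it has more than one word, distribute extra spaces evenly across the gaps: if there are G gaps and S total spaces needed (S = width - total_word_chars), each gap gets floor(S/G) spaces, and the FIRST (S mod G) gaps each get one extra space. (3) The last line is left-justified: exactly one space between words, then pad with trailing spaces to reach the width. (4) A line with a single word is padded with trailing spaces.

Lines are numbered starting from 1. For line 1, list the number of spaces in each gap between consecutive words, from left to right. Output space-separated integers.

Answer: 5

Derivation:
Line 1: ['window', 'dinosaur'] (min_width=15, slack=4)
Line 2: ['rectangle', 'robot'] (min_width=15, slack=4)
Line 3: ['walk', 'frog', 'walk', 'cold'] (min_width=19, slack=0)
Line 4: ['segment', 'wind', 'stone'] (min_width=18, slack=1)
Line 5: ['string'] (min_width=6, slack=13)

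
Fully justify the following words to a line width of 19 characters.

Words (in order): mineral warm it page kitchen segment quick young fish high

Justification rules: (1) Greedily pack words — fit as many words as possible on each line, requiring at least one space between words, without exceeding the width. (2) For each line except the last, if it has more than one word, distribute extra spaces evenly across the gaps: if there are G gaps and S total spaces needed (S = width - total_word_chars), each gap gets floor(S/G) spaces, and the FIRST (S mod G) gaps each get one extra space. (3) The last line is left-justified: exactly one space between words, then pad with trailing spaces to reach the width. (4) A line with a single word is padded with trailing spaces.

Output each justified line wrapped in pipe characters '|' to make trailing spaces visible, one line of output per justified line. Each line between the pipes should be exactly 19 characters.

Answer: |mineral   warm   it|
|page        kitchen|
|segment quick young|
|fish high          |

Derivation:
Line 1: ['mineral', 'warm', 'it'] (min_width=15, slack=4)
Line 2: ['page', 'kitchen'] (min_width=12, slack=7)
Line 3: ['segment', 'quick', 'young'] (min_width=19, slack=0)
Line 4: ['fish', 'high'] (min_width=9, slack=10)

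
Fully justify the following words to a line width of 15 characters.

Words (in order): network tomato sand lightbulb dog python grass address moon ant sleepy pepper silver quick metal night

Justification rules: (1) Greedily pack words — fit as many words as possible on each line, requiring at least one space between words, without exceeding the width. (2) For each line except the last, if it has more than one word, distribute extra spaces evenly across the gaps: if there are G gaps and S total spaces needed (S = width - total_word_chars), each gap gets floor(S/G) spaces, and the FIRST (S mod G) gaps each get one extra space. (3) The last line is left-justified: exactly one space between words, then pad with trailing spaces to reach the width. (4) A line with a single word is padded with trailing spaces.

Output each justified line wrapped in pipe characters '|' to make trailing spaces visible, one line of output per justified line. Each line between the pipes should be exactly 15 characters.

Line 1: ['network', 'tomato'] (min_width=14, slack=1)
Line 2: ['sand', 'lightbulb'] (min_width=14, slack=1)
Line 3: ['dog', 'python'] (min_width=10, slack=5)
Line 4: ['grass', 'address'] (min_width=13, slack=2)
Line 5: ['moon', 'ant', 'sleepy'] (min_width=15, slack=0)
Line 6: ['pepper', 'silver'] (min_width=13, slack=2)
Line 7: ['quick', 'metal'] (min_width=11, slack=4)
Line 8: ['night'] (min_width=5, slack=10)

Answer: |network  tomato|
|sand  lightbulb|
|dog      python|
|grass   address|
|moon ant sleepy|
|pepper   silver|
|quick     metal|
|night          |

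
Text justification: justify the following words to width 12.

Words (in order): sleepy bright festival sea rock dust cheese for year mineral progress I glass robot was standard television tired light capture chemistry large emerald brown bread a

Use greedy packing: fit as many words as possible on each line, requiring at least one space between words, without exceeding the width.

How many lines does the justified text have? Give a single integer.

Answer: 17

Derivation:
Line 1: ['sleepy'] (min_width=6, slack=6)
Line 2: ['bright'] (min_width=6, slack=6)
Line 3: ['festival', 'sea'] (min_width=12, slack=0)
Line 4: ['rock', 'dust'] (min_width=9, slack=3)
Line 5: ['cheese', 'for'] (min_width=10, slack=2)
Line 6: ['year', 'mineral'] (min_width=12, slack=0)
Line 7: ['progress', 'I'] (min_width=10, slack=2)
Line 8: ['glass', 'robot'] (min_width=11, slack=1)
Line 9: ['was', 'standard'] (min_width=12, slack=0)
Line 10: ['television'] (min_width=10, slack=2)
Line 11: ['tired', 'light'] (min_width=11, slack=1)
Line 12: ['capture'] (min_width=7, slack=5)
Line 13: ['chemistry'] (min_width=9, slack=3)
Line 14: ['large'] (min_width=5, slack=7)
Line 15: ['emerald'] (min_width=7, slack=5)
Line 16: ['brown', 'bread'] (min_width=11, slack=1)
Line 17: ['a'] (min_width=1, slack=11)
Total lines: 17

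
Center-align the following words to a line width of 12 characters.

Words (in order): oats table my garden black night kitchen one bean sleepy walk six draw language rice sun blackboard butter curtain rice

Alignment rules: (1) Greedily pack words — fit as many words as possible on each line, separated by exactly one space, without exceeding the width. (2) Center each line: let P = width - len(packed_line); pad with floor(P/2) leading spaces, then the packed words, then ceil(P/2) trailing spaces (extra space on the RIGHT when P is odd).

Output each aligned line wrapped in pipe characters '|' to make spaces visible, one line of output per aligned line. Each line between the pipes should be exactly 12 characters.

Line 1: ['oats', 'table'] (min_width=10, slack=2)
Line 2: ['my', 'garden'] (min_width=9, slack=3)
Line 3: ['black', 'night'] (min_width=11, slack=1)
Line 4: ['kitchen', 'one'] (min_width=11, slack=1)
Line 5: ['bean', 'sleepy'] (min_width=11, slack=1)
Line 6: ['walk', 'six'] (min_width=8, slack=4)
Line 7: ['draw'] (min_width=4, slack=8)
Line 8: ['language'] (min_width=8, slack=4)
Line 9: ['rice', 'sun'] (min_width=8, slack=4)
Line 10: ['blackboard'] (min_width=10, slack=2)
Line 11: ['butter'] (min_width=6, slack=6)
Line 12: ['curtain', 'rice'] (min_width=12, slack=0)

Answer: | oats table |
| my garden  |
|black night |
|kitchen one |
|bean sleepy |
|  walk six  |
|    draw    |
|  language  |
|  rice sun  |
| blackboard |
|   butter   |
|curtain rice|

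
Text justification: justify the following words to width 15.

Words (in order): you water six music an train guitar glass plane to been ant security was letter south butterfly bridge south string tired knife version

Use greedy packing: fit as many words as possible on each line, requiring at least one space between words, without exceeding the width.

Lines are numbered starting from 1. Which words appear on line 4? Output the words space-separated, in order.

Line 1: ['you', 'water', 'six'] (min_width=13, slack=2)
Line 2: ['music', 'an', 'train'] (min_width=14, slack=1)
Line 3: ['guitar', 'glass'] (min_width=12, slack=3)
Line 4: ['plane', 'to', 'been'] (min_width=13, slack=2)
Line 5: ['ant', 'security'] (min_width=12, slack=3)
Line 6: ['was', 'letter'] (min_width=10, slack=5)
Line 7: ['south', 'butterfly'] (min_width=15, slack=0)
Line 8: ['bridge', 'south'] (min_width=12, slack=3)
Line 9: ['string', 'tired'] (min_width=12, slack=3)
Line 10: ['knife', 'version'] (min_width=13, slack=2)

Answer: plane to been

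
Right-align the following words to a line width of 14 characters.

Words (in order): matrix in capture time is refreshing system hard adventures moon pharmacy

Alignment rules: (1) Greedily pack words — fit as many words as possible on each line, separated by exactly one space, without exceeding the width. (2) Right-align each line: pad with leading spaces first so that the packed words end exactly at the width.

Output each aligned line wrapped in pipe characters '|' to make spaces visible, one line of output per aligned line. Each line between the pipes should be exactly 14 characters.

Answer: |     matrix in|
|  capture time|
| is refreshing|
|   system hard|
|    adventures|
| moon pharmacy|

Derivation:
Line 1: ['matrix', 'in'] (min_width=9, slack=5)
Line 2: ['capture', 'time'] (min_width=12, slack=2)
Line 3: ['is', 'refreshing'] (min_width=13, slack=1)
Line 4: ['system', 'hard'] (min_width=11, slack=3)
Line 5: ['adventures'] (min_width=10, slack=4)
Line 6: ['moon', 'pharmacy'] (min_width=13, slack=1)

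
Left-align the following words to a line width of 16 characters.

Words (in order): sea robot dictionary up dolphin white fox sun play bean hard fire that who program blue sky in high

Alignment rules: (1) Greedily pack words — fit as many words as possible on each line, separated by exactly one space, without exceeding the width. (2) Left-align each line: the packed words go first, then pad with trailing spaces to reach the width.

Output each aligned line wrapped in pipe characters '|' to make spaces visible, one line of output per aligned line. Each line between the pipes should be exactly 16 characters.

Line 1: ['sea', 'robot'] (min_width=9, slack=7)
Line 2: ['dictionary', 'up'] (min_width=13, slack=3)
Line 3: ['dolphin', 'white'] (min_width=13, slack=3)
Line 4: ['fox', 'sun', 'play'] (min_width=12, slack=4)
Line 5: ['bean', 'hard', 'fire'] (min_width=14, slack=2)
Line 6: ['that', 'who', 'program'] (min_width=16, slack=0)
Line 7: ['blue', 'sky', 'in', 'high'] (min_width=16, slack=0)

Answer: |sea robot       |
|dictionary up   |
|dolphin white   |
|fox sun play    |
|bean hard fire  |
|that who program|
|blue sky in high|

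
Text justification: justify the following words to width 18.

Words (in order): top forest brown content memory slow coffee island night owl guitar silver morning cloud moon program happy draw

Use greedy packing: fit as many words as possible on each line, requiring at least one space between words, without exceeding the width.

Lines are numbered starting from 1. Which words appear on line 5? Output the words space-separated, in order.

Line 1: ['top', 'forest', 'brown'] (min_width=16, slack=2)
Line 2: ['content', 'memory'] (min_width=14, slack=4)
Line 3: ['slow', 'coffee', 'island'] (min_width=18, slack=0)
Line 4: ['night', 'owl', 'guitar'] (min_width=16, slack=2)
Line 5: ['silver', 'morning'] (min_width=14, slack=4)
Line 6: ['cloud', 'moon', 'program'] (min_width=18, slack=0)
Line 7: ['happy', 'draw'] (min_width=10, slack=8)

Answer: silver morning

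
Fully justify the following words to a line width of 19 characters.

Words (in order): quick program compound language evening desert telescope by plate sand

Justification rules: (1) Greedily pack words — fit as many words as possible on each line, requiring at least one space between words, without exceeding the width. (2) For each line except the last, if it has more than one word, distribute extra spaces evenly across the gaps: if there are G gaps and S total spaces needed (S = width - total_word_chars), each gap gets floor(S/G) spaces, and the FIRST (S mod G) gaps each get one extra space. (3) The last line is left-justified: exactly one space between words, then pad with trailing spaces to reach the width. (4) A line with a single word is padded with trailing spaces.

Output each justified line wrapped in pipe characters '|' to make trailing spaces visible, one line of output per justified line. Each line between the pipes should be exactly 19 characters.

Line 1: ['quick', 'program'] (min_width=13, slack=6)
Line 2: ['compound', 'language'] (min_width=17, slack=2)
Line 3: ['evening', 'desert'] (min_width=14, slack=5)
Line 4: ['telescope', 'by', 'plate'] (min_width=18, slack=1)
Line 5: ['sand'] (min_width=4, slack=15)

Answer: |quick       program|
|compound   language|
|evening      desert|
|telescope  by plate|
|sand               |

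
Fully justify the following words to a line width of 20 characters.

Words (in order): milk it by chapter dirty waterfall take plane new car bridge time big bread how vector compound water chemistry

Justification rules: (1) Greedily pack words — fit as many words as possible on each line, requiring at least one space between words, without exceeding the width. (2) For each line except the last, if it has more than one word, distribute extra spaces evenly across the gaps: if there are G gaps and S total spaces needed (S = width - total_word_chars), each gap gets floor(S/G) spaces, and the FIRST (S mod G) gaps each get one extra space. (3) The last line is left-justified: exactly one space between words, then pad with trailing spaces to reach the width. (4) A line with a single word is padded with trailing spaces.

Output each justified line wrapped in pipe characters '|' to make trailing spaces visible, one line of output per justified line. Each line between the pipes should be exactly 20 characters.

Line 1: ['milk', 'it', 'by', 'chapter'] (min_width=18, slack=2)
Line 2: ['dirty', 'waterfall', 'take'] (min_width=20, slack=0)
Line 3: ['plane', 'new', 'car', 'bridge'] (min_width=20, slack=0)
Line 4: ['time', 'big', 'bread', 'how'] (min_width=18, slack=2)
Line 5: ['vector', 'compound'] (min_width=15, slack=5)
Line 6: ['water', 'chemistry'] (min_width=15, slack=5)

Answer: |milk  it  by chapter|
|dirty waterfall take|
|plane new car bridge|
|time  big  bread how|
|vector      compound|
|water chemistry     |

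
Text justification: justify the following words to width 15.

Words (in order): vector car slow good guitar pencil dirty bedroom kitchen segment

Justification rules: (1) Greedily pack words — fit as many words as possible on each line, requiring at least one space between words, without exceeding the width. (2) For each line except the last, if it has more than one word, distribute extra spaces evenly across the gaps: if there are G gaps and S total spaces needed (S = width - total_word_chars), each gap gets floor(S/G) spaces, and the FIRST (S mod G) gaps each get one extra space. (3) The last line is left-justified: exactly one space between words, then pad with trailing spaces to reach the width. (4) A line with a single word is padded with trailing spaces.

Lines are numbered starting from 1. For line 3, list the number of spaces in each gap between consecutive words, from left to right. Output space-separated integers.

Line 1: ['vector', 'car', 'slow'] (min_width=15, slack=0)
Line 2: ['good', 'guitar'] (min_width=11, slack=4)
Line 3: ['pencil', 'dirty'] (min_width=12, slack=3)
Line 4: ['bedroom', 'kitchen'] (min_width=15, slack=0)
Line 5: ['segment'] (min_width=7, slack=8)

Answer: 4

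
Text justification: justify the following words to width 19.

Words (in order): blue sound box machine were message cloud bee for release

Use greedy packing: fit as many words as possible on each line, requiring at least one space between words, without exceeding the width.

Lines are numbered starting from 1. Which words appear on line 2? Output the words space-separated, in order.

Line 1: ['blue', 'sound', 'box'] (min_width=14, slack=5)
Line 2: ['machine', 'were'] (min_width=12, slack=7)
Line 3: ['message', 'cloud', 'bee'] (min_width=17, slack=2)
Line 4: ['for', 'release'] (min_width=11, slack=8)

Answer: machine were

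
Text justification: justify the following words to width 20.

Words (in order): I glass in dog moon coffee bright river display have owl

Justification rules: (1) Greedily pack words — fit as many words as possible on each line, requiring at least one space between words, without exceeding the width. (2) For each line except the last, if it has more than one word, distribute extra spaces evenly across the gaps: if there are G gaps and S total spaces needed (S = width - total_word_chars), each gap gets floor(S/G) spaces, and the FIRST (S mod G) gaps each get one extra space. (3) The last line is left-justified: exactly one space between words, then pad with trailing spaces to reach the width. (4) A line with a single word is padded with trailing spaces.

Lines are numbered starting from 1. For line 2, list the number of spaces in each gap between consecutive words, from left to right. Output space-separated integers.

Answer: 2 1

Derivation:
Line 1: ['I', 'glass', 'in', 'dog', 'moon'] (min_width=19, slack=1)
Line 2: ['coffee', 'bright', 'river'] (min_width=19, slack=1)
Line 3: ['display', 'have', 'owl'] (min_width=16, slack=4)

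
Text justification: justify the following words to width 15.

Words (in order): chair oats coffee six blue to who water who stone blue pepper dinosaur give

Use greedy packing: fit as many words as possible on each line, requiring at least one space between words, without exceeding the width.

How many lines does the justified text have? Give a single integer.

Line 1: ['chair', 'oats'] (min_width=10, slack=5)
Line 2: ['coffee', 'six', 'blue'] (min_width=15, slack=0)
Line 3: ['to', 'who', 'water'] (min_width=12, slack=3)
Line 4: ['who', 'stone', 'blue'] (min_width=14, slack=1)
Line 5: ['pepper', 'dinosaur'] (min_width=15, slack=0)
Line 6: ['give'] (min_width=4, slack=11)
Total lines: 6

Answer: 6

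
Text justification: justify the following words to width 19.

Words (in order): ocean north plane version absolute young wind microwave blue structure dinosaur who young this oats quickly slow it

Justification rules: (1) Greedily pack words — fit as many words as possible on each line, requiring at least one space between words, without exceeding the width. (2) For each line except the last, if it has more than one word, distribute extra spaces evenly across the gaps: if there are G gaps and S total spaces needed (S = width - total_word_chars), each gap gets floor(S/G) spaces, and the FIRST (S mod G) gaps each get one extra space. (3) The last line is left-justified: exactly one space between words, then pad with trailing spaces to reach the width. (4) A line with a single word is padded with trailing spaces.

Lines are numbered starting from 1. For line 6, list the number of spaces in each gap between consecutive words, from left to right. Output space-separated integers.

Line 1: ['ocean', 'north', 'plane'] (min_width=17, slack=2)
Line 2: ['version', 'absolute'] (min_width=16, slack=3)
Line 3: ['young', 'wind'] (min_width=10, slack=9)
Line 4: ['microwave', 'blue'] (min_width=14, slack=5)
Line 5: ['structure', 'dinosaur'] (min_width=18, slack=1)
Line 6: ['who', 'young', 'this', 'oats'] (min_width=19, slack=0)
Line 7: ['quickly', 'slow', 'it'] (min_width=15, slack=4)

Answer: 1 1 1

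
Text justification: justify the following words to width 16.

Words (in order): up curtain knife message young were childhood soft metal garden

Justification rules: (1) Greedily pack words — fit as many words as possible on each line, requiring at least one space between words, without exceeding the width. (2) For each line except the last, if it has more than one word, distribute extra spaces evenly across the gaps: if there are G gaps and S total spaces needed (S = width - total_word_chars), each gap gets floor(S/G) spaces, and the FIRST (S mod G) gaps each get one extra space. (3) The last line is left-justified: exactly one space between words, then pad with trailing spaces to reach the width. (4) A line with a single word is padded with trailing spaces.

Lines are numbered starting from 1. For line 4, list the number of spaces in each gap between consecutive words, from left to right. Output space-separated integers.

Line 1: ['up', 'curtain', 'knife'] (min_width=16, slack=0)
Line 2: ['message', 'young'] (min_width=13, slack=3)
Line 3: ['were', 'childhood'] (min_width=14, slack=2)
Line 4: ['soft', 'metal'] (min_width=10, slack=6)
Line 5: ['garden'] (min_width=6, slack=10)

Answer: 7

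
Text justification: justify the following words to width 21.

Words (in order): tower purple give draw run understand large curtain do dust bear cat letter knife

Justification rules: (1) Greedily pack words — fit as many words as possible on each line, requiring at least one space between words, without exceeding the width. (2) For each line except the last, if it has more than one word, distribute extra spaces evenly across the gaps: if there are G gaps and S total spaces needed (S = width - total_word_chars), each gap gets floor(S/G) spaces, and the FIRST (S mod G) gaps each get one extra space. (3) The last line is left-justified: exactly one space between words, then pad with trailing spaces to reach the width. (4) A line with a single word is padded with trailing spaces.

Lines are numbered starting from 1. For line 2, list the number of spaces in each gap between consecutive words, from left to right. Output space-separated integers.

Line 1: ['tower', 'purple', 'give'] (min_width=17, slack=4)
Line 2: ['draw', 'run', 'understand'] (min_width=19, slack=2)
Line 3: ['large', 'curtain', 'do', 'dust'] (min_width=21, slack=0)
Line 4: ['bear', 'cat', 'letter', 'knife'] (min_width=21, slack=0)

Answer: 2 2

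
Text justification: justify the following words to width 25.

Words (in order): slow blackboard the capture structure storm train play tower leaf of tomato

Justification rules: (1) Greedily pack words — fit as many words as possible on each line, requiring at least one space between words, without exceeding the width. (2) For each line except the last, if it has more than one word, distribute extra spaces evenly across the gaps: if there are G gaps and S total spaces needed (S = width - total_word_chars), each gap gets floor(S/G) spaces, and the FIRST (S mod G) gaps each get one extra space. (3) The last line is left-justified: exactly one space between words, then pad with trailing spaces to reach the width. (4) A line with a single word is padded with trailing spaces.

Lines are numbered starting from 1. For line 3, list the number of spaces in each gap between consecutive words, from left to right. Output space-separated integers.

Answer: 2 1 1 1

Derivation:
Line 1: ['slow', 'blackboard', 'the'] (min_width=19, slack=6)
Line 2: ['capture', 'structure', 'storm'] (min_width=23, slack=2)
Line 3: ['train', 'play', 'tower', 'leaf', 'of'] (min_width=24, slack=1)
Line 4: ['tomato'] (min_width=6, slack=19)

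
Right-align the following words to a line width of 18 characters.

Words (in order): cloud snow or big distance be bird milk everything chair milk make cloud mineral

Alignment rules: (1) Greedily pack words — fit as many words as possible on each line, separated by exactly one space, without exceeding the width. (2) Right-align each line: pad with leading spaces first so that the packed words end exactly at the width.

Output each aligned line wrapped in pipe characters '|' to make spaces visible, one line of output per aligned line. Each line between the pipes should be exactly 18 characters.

Line 1: ['cloud', 'snow', 'or', 'big'] (min_width=17, slack=1)
Line 2: ['distance', 'be', 'bird'] (min_width=16, slack=2)
Line 3: ['milk', 'everything'] (min_width=15, slack=3)
Line 4: ['chair', 'milk', 'make'] (min_width=15, slack=3)
Line 5: ['cloud', 'mineral'] (min_width=13, slack=5)

Answer: | cloud snow or big|
|  distance be bird|
|   milk everything|
|   chair milk make|
|     cloud mineral|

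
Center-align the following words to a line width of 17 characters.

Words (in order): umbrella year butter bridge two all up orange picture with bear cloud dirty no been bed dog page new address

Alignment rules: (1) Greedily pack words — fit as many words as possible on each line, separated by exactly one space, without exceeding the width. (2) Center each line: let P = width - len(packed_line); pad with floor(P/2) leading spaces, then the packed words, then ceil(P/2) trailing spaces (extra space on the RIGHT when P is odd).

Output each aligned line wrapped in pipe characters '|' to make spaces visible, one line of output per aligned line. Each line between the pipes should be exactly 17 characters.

Line 1: ['umbrella', 'year'] (min_width=13, slack=4)
Line 2: ['butter', 'bridge', 'two'] (min_width=17, slack=0)
Line 3: ['all', 'up', 'orange'] (min_width=13, slack=4)
Line 4: ['picture', 'with', 'bear'] (min_width=17, slack=0)
Line 5: ['cloud', 'dirty', 'no'] (min_width=14, slack=3)
Line 6: ['been', 'bed', 'dog', 'page'] (min_width=17, slack=0)
Line 7: ['new', 'address'] (min_width=11, slack=6)

Answer: |  umbrella year  |
|butter bridge two|
|  all up orange  |
|picture with bear|
| cloud dirty no  |
|been bed dog page|
|   new address   |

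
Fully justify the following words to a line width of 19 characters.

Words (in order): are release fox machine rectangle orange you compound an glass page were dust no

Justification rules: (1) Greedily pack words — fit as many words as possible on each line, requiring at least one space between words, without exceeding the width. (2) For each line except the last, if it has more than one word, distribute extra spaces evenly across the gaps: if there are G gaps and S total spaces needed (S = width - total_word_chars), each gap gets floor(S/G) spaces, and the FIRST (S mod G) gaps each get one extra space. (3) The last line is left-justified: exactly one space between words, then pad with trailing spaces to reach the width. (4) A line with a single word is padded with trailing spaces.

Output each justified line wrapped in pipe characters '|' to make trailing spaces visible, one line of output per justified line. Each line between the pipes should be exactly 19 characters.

Answer: |are   release   fox|
|machine   rectangle|
|orange you compound|
|an  glass page were|
|dust no            |

Derivation:
Line 1: ['are', 'release', 'fox'] (min_width=15, slack=4)
Line 2: ['machine', 'rectangle'] (min_width=17, slack=2)
Line 3: ['orange', 'you', 'compound'] (min_width=19, slack=0)
Line 4: ['an', 'glass', 'page', 'were'] (min_width=18, slack=1)
Line 5: ['dust', 'no'] (min_width=7, slack=12)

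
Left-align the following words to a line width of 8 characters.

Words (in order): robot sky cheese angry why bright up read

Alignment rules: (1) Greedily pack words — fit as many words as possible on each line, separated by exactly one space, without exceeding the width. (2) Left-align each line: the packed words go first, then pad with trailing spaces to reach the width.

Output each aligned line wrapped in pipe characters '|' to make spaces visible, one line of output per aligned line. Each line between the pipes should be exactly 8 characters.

Answer: |robot   |
|sky     |
|cheese  |
|angry   |
|why     |
|bright  |
|up read |

Derivation:
Line 1: ['robot'] (min_width=5, slack=3)
Line 2: ['sky'] (min_width=3, slack=5)
Line 3: ['cheese'] (min_width=6, slack=2)
Line 4: ['angry'] (min_width=5, slack=3)
Line 5: ['why'] (min_width=3, slack=5)
Line 6: ['bright'] (min_width=6, slack=2)
Line 7: ['up', 'read'] (min_width=7, slack=1)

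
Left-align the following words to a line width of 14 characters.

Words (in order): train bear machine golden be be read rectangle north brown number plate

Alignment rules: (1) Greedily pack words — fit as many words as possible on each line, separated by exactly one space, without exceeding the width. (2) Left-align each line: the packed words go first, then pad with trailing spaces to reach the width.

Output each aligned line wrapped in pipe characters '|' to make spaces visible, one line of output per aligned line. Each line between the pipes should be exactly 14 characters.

Line 1: ['train', 'bear'] (min_width=10, slack=4)
Line 2: ['machine', 'golden'] (min_width=14, slack=0)
Line 3: ['be', 'be', 'read'] (min_width=10, slack=4)
Line 4: ['rectangle'] (min_width=9, slack=5)
Line 5: ['north', 'brown'] (min_width=11, slack=3)
Line 6: ['number', 'plate'] (min_width=12, slack=2)

Answer: |train bear    |
|machine golden|
|be be read    |
|rectangle     |
|north brown   |
|number plate  |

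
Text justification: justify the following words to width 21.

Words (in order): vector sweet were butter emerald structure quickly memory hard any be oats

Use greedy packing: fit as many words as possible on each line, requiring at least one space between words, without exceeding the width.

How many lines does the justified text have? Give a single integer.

Answer: 5

Derivation:
Line 1: ['vector', 'sweet', 'were'] (min_width=17, slack=4)
Line 2: ['butter', 'emerald'] (min_width=14, slack=7)
Line 3: ['structure', 'quickly'] (min_width=17, slack=4)
Line 4: ['memory', 'hard', 'any', 'be'] (min_width=18, slack=3)
Line 5: ['oats'] (min_width=4, slack=17)
Total lines: 5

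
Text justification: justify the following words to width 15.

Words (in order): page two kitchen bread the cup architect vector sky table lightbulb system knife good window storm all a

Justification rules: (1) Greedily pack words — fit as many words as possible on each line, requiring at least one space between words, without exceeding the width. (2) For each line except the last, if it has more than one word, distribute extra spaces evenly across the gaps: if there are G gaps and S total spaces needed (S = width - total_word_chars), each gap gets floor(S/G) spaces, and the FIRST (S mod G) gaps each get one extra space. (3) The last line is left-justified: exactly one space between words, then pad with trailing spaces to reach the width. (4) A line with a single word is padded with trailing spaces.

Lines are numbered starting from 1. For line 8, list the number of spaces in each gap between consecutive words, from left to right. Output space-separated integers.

Answer: 5

Derivation:
Line 1: ['page', 'two'] (min_width=8, slack=7)
Line 2: ['kitchen', 'bread'] (min_width=13, slack=2)
Line 3: ['the', 'cup'] (min_width=7, slack=8)
Line 4: ['architect'] (min_width=9, slack=6)
Line 5: ['vector', 'sky'] (min_width=10, slack=5)
Line 6: ['table', 'lightbulb'] (min_width=15, slack=0)
Line 7: ['system', 'knife'] (min_width=12, slack=3)
Line 8: ['good', 'window'] (min_width=11, slack=4)
Line 9: ['storm', 'all', 'a'] (min_width=11, slack=4)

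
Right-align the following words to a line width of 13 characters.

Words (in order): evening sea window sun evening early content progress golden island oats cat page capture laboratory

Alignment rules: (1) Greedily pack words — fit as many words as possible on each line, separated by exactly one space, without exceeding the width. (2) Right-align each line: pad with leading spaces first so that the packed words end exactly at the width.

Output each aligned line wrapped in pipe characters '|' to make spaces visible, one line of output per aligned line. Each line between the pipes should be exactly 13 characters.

Answer: |  evening sea|
|   window sun|
|evening early|
|      content|
|     progress|
|golden island|
|oats cat page|
|      capture|
|   laboratory|

Derivation:
Line 1: ['evening', 'sea'] (min_width=11, slack=2)
Line 2: ['window', 'sun'] (min_width=10, slack=3)
Line 3: ['evening', 'early'] (min_width=13, slack=0)
Line 4: ['content'] (min_width=7, slack=6)
Line 5: ['progress'] (min_width=8, slack=5)
Line 6: ['golden', 'island'] (min_width=13, slack=0)
Line 7: ['oats', 'cat', 'page'] (min_width=13, slack=0)
Line 8: ['capture'] (min_width=7, slack=6)
Line 9: ['laboratory'] (min_width=10, slack=3)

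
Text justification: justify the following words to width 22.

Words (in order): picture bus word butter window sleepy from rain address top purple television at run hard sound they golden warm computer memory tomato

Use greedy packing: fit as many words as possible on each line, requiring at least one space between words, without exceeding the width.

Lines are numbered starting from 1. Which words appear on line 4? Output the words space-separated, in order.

Line 1: ['picture', 'bus', 'word'] (min_width=16, slack=6)
Line 2: ['butter', 'window', 'sleepy'] (min_width=20, slack=2)
Line 3: ['from', 'rain', 'address', 'top'] (min_width=21, slack=1)
Line 4: ['purple', 'television', 'at'] (min_width=20, slack=2)
Line 5: ['run', 'hard', 'sound', 'they'] (min_width=19, slack=3)
Line 6: ['golden', 'warm', 'computer'] (min_width=20, slack=2)
Line 7: ['memory', 'tomato'] (min_width=13, slack=9)

Answer: purple television at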